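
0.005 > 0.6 False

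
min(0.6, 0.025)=0.025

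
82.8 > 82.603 True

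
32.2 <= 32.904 True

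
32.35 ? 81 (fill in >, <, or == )<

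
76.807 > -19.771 True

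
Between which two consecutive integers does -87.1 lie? -88 and -87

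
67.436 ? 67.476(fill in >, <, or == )<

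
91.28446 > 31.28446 True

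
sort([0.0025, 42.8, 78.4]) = [0.0025, 42.8, 78.4]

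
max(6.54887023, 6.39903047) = 6.54887023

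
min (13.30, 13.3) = 13.30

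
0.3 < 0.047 False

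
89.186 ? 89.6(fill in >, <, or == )<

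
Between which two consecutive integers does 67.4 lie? 67 and 68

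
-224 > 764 False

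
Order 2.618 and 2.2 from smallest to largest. 2.2, 2.618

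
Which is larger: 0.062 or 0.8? 0.8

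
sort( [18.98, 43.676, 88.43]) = [18.98, 43.676, 88.43]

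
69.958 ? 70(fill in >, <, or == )<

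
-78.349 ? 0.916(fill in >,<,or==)<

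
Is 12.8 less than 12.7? No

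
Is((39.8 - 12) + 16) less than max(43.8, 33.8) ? No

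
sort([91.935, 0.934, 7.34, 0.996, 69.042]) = [0.934, 0.996, 7.34, 69.042, 91.935]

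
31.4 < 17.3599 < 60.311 False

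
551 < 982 True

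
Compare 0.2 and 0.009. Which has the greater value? 0.2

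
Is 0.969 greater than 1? No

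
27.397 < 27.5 True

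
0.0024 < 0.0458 True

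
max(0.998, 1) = 1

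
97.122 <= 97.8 True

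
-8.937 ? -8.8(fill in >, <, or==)<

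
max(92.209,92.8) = 92.8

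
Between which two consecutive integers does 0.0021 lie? 0 and 1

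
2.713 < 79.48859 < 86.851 True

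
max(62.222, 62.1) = 62.222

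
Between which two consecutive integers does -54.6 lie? -55 and -54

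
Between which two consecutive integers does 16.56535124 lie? 16 and 17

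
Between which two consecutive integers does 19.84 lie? 19 and 20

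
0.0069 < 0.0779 True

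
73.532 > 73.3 True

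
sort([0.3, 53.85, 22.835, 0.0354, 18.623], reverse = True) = [53.85, 22.835, 18.623, 0.3, 0.0354]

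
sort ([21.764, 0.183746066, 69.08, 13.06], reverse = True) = [69.08, 21.764, 13.06, 0.183746066]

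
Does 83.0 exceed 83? No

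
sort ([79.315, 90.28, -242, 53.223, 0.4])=[-242, 0.4, 53.223, 79.315, 90.28]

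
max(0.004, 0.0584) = 0.0584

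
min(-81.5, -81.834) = -81.834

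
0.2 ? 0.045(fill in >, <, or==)>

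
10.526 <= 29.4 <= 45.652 True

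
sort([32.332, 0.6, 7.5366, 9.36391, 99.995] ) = [0.6, 7.5366, 9.36391, 32.332, 99.995]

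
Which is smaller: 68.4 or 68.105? 68.105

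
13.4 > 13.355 True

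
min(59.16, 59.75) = 59.16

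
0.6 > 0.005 True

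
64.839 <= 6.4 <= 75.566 False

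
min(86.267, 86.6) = 86.267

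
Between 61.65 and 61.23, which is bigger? 61.65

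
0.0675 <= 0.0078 False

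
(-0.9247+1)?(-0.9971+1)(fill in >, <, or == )>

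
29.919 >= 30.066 False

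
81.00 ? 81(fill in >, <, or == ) ==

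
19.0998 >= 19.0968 True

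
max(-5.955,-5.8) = -5.8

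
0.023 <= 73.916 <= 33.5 False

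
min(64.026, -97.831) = -97.831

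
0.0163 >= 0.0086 True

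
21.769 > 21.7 True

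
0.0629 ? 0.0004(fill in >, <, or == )>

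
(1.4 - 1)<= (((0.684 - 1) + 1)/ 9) False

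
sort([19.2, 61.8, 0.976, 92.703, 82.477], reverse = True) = [92.703, 82.477, 61.8, 19.2, 0.976]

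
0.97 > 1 False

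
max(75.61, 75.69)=75.69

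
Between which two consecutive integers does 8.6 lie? 8 and 9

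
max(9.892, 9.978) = 9.978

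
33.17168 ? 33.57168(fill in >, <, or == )<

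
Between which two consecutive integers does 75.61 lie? 75 and 76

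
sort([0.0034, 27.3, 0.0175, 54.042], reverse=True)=[54.042, 27.3, 0.0175, 0.0034]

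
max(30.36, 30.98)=30.98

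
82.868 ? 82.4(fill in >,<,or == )>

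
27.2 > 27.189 True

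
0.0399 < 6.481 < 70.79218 True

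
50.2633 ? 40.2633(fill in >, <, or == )>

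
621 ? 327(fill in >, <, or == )>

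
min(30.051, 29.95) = 29.95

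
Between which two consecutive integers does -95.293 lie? -96 and -95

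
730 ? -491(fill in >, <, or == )>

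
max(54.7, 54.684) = 54.7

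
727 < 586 False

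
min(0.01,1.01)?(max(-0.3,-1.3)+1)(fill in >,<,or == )<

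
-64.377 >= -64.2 False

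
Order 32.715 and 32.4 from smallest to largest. 32.4, 32.715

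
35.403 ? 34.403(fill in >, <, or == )>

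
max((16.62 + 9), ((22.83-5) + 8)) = 25.83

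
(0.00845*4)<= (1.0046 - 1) False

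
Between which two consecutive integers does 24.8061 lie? 24 and 25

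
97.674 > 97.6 True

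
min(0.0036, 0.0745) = 0.0036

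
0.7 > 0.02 True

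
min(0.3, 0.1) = 0.1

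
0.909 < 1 True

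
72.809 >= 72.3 True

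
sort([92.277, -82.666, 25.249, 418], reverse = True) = [418, 92.277, 25.249, -82.666]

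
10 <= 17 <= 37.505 True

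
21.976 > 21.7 True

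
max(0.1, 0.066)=0.1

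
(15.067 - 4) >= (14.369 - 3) False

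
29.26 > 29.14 True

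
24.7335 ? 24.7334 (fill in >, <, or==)>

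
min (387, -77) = -77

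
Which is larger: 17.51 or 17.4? 17.51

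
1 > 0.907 True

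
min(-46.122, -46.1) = -46.122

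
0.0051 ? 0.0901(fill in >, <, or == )<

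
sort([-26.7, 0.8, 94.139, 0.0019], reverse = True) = [94.139, 0.8, 0.0019, -26.7]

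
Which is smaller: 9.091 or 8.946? 8.946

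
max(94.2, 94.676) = 94.676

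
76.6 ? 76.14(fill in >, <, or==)>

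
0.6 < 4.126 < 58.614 True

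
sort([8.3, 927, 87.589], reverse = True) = [927, 87.589, 8.3]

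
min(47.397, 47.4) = 47.397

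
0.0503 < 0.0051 False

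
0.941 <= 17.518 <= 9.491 False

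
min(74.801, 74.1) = 74.1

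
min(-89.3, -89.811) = -89.811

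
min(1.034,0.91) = 0.91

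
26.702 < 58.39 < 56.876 False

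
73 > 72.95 True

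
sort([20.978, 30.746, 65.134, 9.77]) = [9.77, 20.978, 30.746, 65.134]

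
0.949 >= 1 False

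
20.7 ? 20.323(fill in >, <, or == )>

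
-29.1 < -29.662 False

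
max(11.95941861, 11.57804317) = 11.95941861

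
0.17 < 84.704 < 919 True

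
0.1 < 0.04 False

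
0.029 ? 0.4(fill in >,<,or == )<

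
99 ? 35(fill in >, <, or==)>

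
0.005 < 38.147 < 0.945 False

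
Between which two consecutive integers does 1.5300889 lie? 1 and 2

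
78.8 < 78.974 True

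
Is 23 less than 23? No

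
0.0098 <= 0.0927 True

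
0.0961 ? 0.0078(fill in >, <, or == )>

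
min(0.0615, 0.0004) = 0.0004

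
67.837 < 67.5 False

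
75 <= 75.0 True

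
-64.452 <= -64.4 True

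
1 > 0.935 True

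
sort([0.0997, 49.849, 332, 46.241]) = [0.0997, 46.241, 49.849, 332]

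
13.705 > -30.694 True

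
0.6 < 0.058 False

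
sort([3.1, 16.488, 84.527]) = [3.1, 16.488, 84.527]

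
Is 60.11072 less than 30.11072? No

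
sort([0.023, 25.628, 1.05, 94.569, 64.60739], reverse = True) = [94.569, 64.60739, 25.628, 1.05, 0.023]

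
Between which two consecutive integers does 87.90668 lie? 87 and 88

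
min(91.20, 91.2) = 91.20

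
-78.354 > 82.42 False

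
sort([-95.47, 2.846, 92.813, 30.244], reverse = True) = [92.813, 30.244, 2.846, -95.47]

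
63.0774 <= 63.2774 True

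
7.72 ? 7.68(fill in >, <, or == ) >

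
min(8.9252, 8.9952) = 8.9252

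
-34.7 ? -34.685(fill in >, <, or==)<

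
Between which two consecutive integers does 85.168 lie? 85 and 86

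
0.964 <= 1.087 True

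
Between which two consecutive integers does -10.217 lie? -11 and -10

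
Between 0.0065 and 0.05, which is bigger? 0.05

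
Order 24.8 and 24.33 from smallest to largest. 24.33, 24.8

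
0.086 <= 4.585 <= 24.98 True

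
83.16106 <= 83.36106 True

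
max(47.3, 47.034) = 47.3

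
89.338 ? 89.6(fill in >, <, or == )<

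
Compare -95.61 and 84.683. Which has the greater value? 84.683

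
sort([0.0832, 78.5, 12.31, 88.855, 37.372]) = [0.0832, 12.31, 37.372, 78.5, 88.855]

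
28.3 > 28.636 False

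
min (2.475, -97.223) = -97.223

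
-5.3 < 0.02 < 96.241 True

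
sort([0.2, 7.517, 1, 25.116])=[0.2, 1, 7.517, 25.116]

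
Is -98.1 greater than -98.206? Yes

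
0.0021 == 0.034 False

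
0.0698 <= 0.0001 False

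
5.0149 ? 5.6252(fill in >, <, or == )<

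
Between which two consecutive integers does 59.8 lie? 59 and 60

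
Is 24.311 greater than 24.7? No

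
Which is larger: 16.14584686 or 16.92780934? 16.92780934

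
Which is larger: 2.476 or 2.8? 2.8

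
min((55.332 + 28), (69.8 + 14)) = 83.332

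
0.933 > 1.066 False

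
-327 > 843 False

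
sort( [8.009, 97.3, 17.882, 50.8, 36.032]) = [8.009, 17.882, 36.032, 50.8, 97.3]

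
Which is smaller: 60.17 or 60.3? 60.17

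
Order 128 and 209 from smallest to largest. 128, 209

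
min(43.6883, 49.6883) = 43.6883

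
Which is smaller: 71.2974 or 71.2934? 71.2934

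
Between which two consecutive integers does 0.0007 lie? 0 and 1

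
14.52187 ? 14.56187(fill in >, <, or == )<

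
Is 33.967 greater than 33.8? Yes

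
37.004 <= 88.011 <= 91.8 True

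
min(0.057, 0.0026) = 0.0026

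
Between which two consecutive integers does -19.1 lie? -20 and -19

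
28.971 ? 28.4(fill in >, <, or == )>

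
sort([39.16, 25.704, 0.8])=[0.8, 25.704, 39.16]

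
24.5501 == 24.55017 False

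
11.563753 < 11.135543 False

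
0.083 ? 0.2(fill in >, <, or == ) <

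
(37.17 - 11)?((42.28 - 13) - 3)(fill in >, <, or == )<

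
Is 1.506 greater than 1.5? Yes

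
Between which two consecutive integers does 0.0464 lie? 0 and 1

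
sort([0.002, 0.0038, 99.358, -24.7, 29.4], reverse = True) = [99.358, 29.4, 0.0038, 0.002, -24.7]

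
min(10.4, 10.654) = 10.4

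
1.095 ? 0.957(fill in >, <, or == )>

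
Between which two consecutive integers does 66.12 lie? 66 and 67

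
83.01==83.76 False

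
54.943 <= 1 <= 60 False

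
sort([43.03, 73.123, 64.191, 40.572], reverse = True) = [73.123, 64.191, 43.03, 40.572]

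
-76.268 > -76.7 True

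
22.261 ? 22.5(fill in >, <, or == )<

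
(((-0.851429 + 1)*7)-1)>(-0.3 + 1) False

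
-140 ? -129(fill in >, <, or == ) <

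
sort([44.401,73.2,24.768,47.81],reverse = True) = [73.2,47.81,44.401,24.768]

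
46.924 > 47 False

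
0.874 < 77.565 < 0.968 False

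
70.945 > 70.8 True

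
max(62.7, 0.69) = 62.7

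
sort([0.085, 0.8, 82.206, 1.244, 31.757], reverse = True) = [82.206, 31.757, 1.244, 0.8, 0.085]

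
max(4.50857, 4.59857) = 4.59857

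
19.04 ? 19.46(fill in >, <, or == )<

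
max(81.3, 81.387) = 81.387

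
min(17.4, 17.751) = 17.4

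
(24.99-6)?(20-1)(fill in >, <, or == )<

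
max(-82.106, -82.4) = -82.106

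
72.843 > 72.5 True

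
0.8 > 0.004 True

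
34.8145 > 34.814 True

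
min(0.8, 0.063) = 0.063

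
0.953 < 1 True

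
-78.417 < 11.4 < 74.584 True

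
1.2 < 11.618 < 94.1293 True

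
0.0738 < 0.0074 False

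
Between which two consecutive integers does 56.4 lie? 56 and 57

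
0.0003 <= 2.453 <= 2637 True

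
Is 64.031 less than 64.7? Yes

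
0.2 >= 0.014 True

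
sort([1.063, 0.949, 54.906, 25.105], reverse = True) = [54.906, 25.105, 1.063, 0.949]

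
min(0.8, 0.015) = 0.015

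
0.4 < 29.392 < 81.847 True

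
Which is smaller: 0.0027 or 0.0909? 0.0027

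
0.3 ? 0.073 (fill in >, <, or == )>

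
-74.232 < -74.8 False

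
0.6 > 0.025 True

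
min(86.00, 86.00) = 86.00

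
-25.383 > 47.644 False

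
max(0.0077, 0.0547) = 0.0547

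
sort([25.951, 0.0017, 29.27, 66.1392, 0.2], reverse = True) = [66.1392, 29.27, 25.951, 0.2, 0.0017]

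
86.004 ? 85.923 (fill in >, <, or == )>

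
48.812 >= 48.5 True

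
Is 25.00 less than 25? No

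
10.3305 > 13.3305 False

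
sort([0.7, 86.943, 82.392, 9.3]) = [0.7, 9.3, 82.392, 86.943]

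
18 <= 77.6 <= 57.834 False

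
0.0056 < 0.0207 True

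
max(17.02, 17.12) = 17.12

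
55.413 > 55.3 True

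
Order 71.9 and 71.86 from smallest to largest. 71.86, 71.9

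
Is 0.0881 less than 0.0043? No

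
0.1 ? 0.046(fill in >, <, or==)>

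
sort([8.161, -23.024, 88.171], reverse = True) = [88.171, 8.161, -23.024]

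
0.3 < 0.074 False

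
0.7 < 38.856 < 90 True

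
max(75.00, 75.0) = 75.0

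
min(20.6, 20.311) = 20.311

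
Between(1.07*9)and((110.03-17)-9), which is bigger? ((110.03-17)-9)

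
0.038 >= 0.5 False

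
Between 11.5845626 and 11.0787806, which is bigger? 11.5845626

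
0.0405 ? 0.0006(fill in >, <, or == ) >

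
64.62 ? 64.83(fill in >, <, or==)<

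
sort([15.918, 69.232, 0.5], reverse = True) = [69.232, 15.918, 0.5]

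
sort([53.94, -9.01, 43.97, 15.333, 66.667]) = [-9.01, 15.333, 43.97, 53.94, 66.667]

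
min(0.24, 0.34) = 0.24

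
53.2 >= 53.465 False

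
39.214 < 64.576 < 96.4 True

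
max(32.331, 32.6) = 32.6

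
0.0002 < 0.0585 True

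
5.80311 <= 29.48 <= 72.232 True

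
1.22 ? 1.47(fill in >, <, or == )<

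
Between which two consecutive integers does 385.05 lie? 385 and 386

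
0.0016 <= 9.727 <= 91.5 True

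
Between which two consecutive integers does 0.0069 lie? 0 and 1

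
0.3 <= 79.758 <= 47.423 False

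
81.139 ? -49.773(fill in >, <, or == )>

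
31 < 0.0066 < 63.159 False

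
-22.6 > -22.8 True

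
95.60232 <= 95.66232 True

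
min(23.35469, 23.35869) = 23.35469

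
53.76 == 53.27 False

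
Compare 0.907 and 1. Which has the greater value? 1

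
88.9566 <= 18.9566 False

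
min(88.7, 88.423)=88.423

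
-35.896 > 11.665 False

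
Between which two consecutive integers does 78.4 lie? 78 and 79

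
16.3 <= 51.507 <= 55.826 True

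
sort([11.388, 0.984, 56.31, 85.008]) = [0.984, 11.388, 56.31, 85.008]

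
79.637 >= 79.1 True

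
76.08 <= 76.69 True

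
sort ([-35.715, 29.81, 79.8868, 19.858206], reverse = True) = [79.8868, 29.81, 19.858206, -35.715]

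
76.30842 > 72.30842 True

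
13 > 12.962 True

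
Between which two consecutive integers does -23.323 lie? -24 and -23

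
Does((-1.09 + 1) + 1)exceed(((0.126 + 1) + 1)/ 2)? No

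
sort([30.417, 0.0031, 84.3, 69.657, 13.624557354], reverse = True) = [84.3, 69.657, 30.417, 13.624557354, 0.0031]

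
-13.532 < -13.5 True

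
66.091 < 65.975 False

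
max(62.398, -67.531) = 62.398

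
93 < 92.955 False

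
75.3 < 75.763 True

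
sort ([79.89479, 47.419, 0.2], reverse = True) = [79.89479, 47.419, 0.2]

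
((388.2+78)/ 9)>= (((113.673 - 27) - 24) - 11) True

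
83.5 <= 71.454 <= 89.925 False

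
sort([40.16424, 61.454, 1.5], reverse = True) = [61.454, 40.16424, 1.5]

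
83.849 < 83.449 False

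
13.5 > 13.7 False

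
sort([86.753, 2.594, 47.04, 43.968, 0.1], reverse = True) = [86.753, 47.04, 43.968, 2.594, 0.1]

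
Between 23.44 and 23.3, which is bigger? 23.44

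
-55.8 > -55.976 True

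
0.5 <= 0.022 False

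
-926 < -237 True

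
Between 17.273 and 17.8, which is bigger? 17.8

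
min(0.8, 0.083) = 0.083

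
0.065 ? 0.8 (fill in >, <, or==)<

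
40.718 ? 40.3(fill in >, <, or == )>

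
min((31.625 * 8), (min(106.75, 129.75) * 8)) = 253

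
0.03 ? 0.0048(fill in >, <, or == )>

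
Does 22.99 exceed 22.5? Yes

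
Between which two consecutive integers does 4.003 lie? 4 and 5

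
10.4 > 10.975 False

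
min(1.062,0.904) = 0.904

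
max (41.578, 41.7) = 41.7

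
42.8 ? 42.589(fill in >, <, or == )>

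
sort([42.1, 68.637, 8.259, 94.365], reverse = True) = [94.365, 68.637, 42.1, 8.259]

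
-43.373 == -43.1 False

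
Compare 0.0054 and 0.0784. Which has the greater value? 0.0784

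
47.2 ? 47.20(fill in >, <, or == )==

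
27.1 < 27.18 True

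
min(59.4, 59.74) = 59.4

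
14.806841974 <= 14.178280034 False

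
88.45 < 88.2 False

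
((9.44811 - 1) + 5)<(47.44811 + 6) True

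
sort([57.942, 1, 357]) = [1, 57.942, 357]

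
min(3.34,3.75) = 3.34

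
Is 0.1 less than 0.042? No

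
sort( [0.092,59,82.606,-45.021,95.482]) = [-45.021,0.092,59,82.606,95.482]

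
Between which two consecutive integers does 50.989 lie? 50 and 51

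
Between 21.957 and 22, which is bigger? 22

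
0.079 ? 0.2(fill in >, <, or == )<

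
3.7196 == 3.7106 False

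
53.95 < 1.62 False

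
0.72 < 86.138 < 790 True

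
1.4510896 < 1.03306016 False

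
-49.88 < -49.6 True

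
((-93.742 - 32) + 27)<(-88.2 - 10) True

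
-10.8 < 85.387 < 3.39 False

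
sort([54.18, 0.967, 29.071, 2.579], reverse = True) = [54.18, 29.071, 2.579, 0.967]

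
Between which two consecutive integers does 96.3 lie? 96 and 97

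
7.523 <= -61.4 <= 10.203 False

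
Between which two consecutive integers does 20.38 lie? 20 and 21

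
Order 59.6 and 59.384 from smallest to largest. 59.384, 59.6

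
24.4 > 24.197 True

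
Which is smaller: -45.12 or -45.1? -45.12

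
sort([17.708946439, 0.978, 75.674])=[0.978, 17.708946439, 75.674]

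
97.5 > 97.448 True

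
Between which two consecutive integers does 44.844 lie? 44 and 45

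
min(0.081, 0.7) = 0.081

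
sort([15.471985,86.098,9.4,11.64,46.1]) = [9.4,11.64,15.471985,46.1,86.098]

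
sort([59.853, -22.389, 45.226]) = [-22.389, 45.226, 59.853]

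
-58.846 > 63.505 False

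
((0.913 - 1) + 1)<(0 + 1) True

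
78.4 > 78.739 False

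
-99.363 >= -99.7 True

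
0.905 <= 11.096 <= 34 True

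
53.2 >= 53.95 False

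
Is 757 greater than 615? Yes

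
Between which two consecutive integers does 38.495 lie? 38 and 39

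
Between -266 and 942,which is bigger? 942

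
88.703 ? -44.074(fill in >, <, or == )>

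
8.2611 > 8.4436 False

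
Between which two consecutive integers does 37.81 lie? 37 and 38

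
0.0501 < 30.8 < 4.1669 False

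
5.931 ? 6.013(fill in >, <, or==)<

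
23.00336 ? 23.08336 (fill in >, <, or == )<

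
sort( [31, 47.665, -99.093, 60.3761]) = [-99.093, 31, 47.665, 60.3761]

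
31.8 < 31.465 False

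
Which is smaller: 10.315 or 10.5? 10.315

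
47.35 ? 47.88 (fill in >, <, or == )<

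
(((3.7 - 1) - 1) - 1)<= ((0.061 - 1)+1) False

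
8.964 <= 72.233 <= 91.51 True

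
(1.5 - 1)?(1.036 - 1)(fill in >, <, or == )>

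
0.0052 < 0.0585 True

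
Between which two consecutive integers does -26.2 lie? -27 and -26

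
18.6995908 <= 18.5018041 False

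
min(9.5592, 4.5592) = 4.5592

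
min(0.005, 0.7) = 0.005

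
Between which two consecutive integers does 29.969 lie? 29 and 30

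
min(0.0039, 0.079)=0.0039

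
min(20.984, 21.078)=20.984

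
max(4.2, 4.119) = 4.2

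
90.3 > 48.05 True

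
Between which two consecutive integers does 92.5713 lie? 92 and 93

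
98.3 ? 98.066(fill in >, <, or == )>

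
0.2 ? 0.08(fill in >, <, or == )>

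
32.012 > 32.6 False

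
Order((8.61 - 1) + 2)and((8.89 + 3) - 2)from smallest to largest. ((8.61 - 1) + 2), ((8.89 + 3) - 2)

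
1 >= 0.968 True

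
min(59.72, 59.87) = 59.72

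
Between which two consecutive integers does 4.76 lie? 4 and 5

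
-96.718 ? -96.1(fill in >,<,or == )<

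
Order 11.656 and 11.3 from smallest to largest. 11.3, 11.656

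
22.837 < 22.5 False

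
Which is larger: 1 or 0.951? 1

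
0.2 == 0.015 False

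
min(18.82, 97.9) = 18.82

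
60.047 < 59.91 False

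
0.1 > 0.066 True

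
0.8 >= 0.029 True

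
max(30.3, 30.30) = 30.30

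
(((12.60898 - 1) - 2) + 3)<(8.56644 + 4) False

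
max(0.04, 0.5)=0.5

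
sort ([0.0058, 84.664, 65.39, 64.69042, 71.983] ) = [0.0058, 64.69042, 65.39, 71.983, 84.664]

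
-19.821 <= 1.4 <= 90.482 True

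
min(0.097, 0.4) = 0.097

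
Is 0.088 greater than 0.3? No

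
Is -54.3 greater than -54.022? No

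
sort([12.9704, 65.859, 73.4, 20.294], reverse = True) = [73.4, 65.859, 20.294, 12.9704]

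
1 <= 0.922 False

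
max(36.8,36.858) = 36.858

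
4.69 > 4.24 True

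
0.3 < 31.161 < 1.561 False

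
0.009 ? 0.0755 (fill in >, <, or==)<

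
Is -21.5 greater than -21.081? No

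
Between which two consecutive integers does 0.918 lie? 0 and 1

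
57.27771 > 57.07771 True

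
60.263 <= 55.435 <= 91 False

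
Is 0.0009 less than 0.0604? Yes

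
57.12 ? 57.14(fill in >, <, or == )<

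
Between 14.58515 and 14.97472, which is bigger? 14.97472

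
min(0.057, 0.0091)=0.0091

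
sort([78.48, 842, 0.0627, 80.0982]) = [0.0627, 78.48, 80.0982, 842]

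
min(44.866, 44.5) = 44.5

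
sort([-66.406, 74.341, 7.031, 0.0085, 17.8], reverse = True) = [74.341, 17.8, 7.031, 0.0085, -66.406]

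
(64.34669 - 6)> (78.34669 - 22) True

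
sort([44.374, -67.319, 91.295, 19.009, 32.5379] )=[-67.319, 19.009, 32.5379, 44.374, 91.295]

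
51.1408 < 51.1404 False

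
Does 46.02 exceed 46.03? No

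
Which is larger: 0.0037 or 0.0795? 0.0795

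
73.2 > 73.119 True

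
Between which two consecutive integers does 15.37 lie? 15 and 16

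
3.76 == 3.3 False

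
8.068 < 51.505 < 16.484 False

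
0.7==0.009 False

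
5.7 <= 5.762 True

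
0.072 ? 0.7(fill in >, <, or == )<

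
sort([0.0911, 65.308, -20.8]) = [-20.8, 0.0911, 65.308]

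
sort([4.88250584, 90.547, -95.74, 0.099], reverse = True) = [90.547, 4.88250584, 0.099, -95.74]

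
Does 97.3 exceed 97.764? No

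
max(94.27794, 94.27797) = 94.27797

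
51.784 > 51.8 False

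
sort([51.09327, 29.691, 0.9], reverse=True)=[51.09327, 29.691, 0.9]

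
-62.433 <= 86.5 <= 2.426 False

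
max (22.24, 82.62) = 82.62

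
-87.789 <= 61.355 True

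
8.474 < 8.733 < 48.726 True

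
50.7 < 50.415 False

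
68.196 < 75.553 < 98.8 True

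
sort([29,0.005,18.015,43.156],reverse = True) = [43.156,29,18.015,0.005]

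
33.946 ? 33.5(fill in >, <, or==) >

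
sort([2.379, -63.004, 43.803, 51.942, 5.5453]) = [-63.004, 2.379, 5.5453, 43.803, 51.942]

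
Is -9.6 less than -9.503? Yes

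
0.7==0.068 False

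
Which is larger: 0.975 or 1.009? 1.009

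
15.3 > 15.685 False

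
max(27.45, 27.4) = 27.45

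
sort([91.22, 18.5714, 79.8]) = [18.5714, 79.8, 91.22]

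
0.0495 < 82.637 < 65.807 False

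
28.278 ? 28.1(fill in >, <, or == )>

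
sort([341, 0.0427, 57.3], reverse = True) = [341, 57.3, 0.0427]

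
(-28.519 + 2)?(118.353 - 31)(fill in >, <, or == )<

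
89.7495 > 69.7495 True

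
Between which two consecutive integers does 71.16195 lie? 71 and 72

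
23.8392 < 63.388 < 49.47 False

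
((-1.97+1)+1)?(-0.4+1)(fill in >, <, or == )<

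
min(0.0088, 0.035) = 0.0088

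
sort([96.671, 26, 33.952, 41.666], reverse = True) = [96.671, 41.666, 33.952, 26]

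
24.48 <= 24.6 True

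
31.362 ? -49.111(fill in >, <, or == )>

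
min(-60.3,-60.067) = -60.3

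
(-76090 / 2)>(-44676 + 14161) False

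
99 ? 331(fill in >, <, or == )<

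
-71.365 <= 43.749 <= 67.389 True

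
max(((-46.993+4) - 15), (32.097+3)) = 35.097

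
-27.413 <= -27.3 True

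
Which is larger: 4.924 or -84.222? 4.924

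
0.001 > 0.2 False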